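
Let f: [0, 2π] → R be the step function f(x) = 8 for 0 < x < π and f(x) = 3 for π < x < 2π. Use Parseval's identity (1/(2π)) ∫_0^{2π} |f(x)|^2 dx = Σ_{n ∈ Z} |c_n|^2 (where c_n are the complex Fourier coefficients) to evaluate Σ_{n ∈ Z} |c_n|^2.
Σ |c_n|^2 = 73/2

Parseval equates the L^2 energy of f (normalised by 1/(2π)) with the ℓ^2 sum of its Fourier coefficients: (1/(2π)) ∫_0^{2π} |f|^2 = Σ |c_n|^2.
Compute the left side: (1/(2π)) [∫_0^π 8^2 dx + ∫_π^{2π} 3^2 dx] = (1/(2π)) · (64π + 9π) = (64 + 9)/2 = 73/2.
So Σ_{n ∈ Z} |c_n|^2 = 73/2.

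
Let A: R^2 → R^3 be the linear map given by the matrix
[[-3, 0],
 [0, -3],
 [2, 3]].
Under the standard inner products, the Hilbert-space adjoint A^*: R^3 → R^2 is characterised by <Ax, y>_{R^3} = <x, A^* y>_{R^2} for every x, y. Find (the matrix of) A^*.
A^* = A^T =
[[-3, 0, 2],
 [0, -3, 3]]

For real matrices with standard dot products, the defining identity <Ax, y> = <x, A^* y> gives (Ax)^T y = x^T (A^*) y, i.e. x^T A^T y = x^T (A^*) y. Since this holds for all x, y, we must have A^* = A^T. Therefore
A^* =
[[-3, 0, 2],
 [0, -3, 3]].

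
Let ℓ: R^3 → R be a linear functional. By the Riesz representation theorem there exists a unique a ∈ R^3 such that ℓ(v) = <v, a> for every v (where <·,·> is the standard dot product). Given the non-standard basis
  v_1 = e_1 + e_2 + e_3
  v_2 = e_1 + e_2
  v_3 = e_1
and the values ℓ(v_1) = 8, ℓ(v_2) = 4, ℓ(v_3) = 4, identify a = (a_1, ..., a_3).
a = (4, 0, 4)

Write a = (a_1, ..., a_3) in the standard basis. For each basis vector v_i, ℓ(v_i) = <v_i, a> is a linear equation in the a_j's. Collect the n equations into a matrix system V a = ℓ, where row i of V is v_i (expressed in the standard basis). Since V is invertible (lower-triangular with 1s on the diagonal, up to permutation), solve by back-substitution:
  V =
[[1, 1, 1],
 [1, 1, 0],
 [1, 0, 0]]
  V a = (8, 4, 4)
Solving gives a = (4, 0, 4).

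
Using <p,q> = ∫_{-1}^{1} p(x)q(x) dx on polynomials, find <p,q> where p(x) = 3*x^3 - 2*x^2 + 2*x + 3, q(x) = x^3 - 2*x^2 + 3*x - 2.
<p,q> = -52/21

Expand the product: p(x)·q(x) = 3*x^6 - 8*x^5 + 15*x^4 - 13*x^3 + 4*x^2 + 5*x - 6.
∫_{-1}^{1} of each monomial x^k gives [2/(k+1) if k even, 0 if k odd]. Integrating term-by-term (or equivalently evaluating the antiderivative F(x) = 3*x^7/7 - 4*x^6/3 + 3*x^5 - 13*x^4/4 + 4*x^3/3 + 5*x^2/2 - 6*x at the endpoints):
  F(1) − F(−1) = -93/28 − (-71/84) = -52/21.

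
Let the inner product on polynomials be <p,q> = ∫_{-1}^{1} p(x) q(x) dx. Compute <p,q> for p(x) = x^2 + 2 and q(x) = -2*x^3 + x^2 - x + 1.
<p,q> = 32/5

Expand the product: p(x)·q(x) = -2*x^5 + x^4 - 5*x^3 + 3*x^2 - 2*x + 2.
∫_{-1}^{1} of each monomial x^k gives [2/(k+1) if k even, 0 if k odd]. Integrating term-by-term (or equivalently evaluating the antiderivative F(x) = -x^6/3 + x^5/5 - 5*x^4/4 + x^3 - x^2 + 2*x at the endpoints):
  F(1) − F(−1) = 37/60 − (-347/60) = 32/5.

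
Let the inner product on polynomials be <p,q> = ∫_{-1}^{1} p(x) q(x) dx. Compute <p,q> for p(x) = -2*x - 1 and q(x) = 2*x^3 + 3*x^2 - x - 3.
<p,q> = 56/15

Expand the product: p(x)·q(x) = -4*x^4 - 8*x^3 - x^2 + 7*x + 3.
∫_{-1}^{1} of each monomial x^k gives [2/(k+1) if k even, 0 if k odd]. Integrating term-by-term (or equivalently evaluating the antiderivative F(x) = -4*x^5/5 - 2*x^4 - x^3/3 + 7*x^2/2 + 3*x at the endpoints):
  F(1) − F(−1) = 101/30 − (-11/30) = 56/15.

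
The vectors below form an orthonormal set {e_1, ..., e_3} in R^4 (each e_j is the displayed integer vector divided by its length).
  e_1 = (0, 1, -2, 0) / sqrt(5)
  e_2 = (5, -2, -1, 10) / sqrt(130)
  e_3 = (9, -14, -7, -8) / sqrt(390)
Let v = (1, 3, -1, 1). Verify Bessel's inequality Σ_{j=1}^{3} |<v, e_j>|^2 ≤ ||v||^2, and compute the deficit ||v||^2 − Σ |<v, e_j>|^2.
Σ |<v, e_j>|^2 = 131/15; ||v||^2 = 12; deficit = 49/15

Write each e_j = u_j / sqrt(<u_j, u_j>) where u_j is the displayed integer vector. Then <v, e_j> = <v, u_j> / sqrt(<u_j, u_j>), so |<v, e_j>|^2 = <v, u_j>^2 / <u_j, u_j>.
Coefficients: <v, e_1> = 5/sqrt(5), <v, e_2> = 10/sqrt(130), <v, e_3> = -34/sqrt(390).
Square and sum: Σ |<v, e_j>|^2 = 131/15.
Compute ||v||^2 = v·v = 12.
Deficit = 12 − 131/15 = 49/15 ≥ 0, confirming Bessel's inequality. (The deficit equals ||v − Σ <v,e_j> e_j||^2, the squared distance from v to span{e_j}.)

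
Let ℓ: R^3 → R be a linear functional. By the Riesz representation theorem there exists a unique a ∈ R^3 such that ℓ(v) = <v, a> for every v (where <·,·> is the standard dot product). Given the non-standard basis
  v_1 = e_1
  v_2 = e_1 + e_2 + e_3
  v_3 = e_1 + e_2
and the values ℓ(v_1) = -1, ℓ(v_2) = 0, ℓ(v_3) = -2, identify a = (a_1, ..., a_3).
a = (-1, -1, 2)

Write a = (a_1, ..., a_3) in the standard basis. For each basis vector v_i, ℓ(v_i) = <v_i, a> is a linear equation in the a_j's. Collect the n equations into a matrix system V a = ℓ, where row i of V is v_i (expressed in the standard basis). Since V is invertible (lower-triangular with 1s on the diagonal, up to permutation), solve by back-substitution:
  V =
[[1, 0, 0],
 [1, 1, 1],
 [1, 1, 0]]
  V a = (-1, 0, -2)
Solving gives a = (-1, -1, 2).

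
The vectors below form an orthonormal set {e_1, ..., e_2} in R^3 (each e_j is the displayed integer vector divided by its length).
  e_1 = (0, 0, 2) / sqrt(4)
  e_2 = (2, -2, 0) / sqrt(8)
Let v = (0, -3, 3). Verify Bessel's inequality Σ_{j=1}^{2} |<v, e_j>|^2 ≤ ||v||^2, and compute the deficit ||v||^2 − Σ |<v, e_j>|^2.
Σ |<v, e_j>|^2 = 27/2; ||v||^2 = 18; deficit = 9/2

Write each e_j = u_j / sqrt(<u_j, u_j>) where u_j is the displayed integer vector. Then <v, e_j> = <v, u_j> / sqrt(<u_j, u_j>), so |<v, e_j>|^2 = <v, u_j>^2 / <u_j, u_j>.
Coefficients: <v, e_1> = 6/sqrt(4), <v, e_2> = 6/sqrt(8).
Square and sum: Σ |<v, e_j>|^2 = 27/2.
Compute ||v||^2 = v·v = 18.
Deficit = 18 − 27/2 = 9/2 ≥ 0, confirming Bessel's inequality. (The deficit equals ||v − Σ <v,e_j> e_j||^2, the squared distance from v to span{e_j}.)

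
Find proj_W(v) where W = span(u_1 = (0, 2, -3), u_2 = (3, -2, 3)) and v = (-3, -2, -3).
proj_W(v) = (-3, 10/13, -15/13)

Set up U = [u_1 | ... | u_2] ∈ R^(3×2). The projector onto W = col(U) is P = U (U^T U)^(-1) U^T.
Compute U^T U =
  [13, -13]
  [-13, 22],
and U^T v = (5, -14).
Solve U^T U · c = U^T v for the coefficients: c = (-8/13, -1). The projection is proj_W(v) = U c.
Check: (v - proj_W(v)) · u_1 = 0  (should be 0).
Check: (v - proj_W(v)) · u_2 = 0  (should be 0).
Result: proj_W(v) = (-3, 10/13, -15/13).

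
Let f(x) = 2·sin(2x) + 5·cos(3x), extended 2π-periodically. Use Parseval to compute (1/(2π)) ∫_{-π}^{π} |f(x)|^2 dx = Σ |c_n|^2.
Σ |c_n|^2 = 29/2

Expand |f|^2 and use orthogonality of {sin(nx), cos(mx)} on [-π, π]:
  ∫_{-π}^{π} sin(nx)^2 dx = π, ∫ cos(mx)^2 dx = π, and cross terms integrate to 0.
So ∫_{-π}^{π} f(x)^2 dx = 2^2 · π + 5^2 · π = (4 + 25)π.
Divide by 2π: (4 + 25)/2 = 29/2.
By Parseval, this equals Σ |c_n|^2.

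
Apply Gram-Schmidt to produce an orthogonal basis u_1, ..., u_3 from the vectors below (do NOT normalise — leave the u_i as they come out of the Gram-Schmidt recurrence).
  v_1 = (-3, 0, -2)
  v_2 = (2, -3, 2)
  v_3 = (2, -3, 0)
Orthogonal basis:
  u_1 = (-3, 0, -2)
  u_2 = (-4/13, -3, 6/13)
  u_3 = (108/121, -36/121, -162/121)

Apply the Gram-Schmidt recurrence
  u_1 = v_1
  u_i = v_i − Σ_{j<i} ((v_i · u_j) / (u_j · u_j)) · u_j.

Step by step this gives:
  u_1 = (-3, 0, -2)
  u_2 = (-4/13, -3, 6/13)
  u_3 = (108/121, -36/121, -162/121)

Orthogonality check:
  u_2 · u_1 = 0 (should be 0)
  u_3 · u_1 = 0 (should be 0)
  u_3 · u_2 = 0 (should be 0)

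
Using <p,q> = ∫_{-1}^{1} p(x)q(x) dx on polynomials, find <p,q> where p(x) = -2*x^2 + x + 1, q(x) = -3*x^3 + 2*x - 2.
<p,q> = -6/5

Expand the product: p(x)·q(x) = 6*x^5 - 3*x^4 - 7*x^3 + 6*x^2 - 2.
∫_{-1}^{1} of each monomial x^k gives [2/(k+1) if k even, 0 if k odd]. Integrating term-by-term (or equivalently evaluating the antiderivative F(x) = x^6 - 3*x^5/5 - 7*x^4/4 + 2*x^3 - 2*x at the endpoints):
  F(1) − F(−1) = -27/20 − (-3/20) = -6/5.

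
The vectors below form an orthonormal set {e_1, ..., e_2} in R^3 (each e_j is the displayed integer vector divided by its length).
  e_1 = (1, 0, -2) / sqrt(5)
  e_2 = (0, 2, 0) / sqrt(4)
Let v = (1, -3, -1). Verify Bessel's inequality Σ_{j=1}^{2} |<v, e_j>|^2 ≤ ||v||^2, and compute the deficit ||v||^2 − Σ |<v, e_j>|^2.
Σ |<v, e_j>|^2 = 54/5; ||v||^2 = 11; deficit = 1/5

Write each e_j = u_j / sqrt(<u_j, u_j>) where u_j is the displayed integer vector. Then <v, e_j> = <v, u_j> / sqrt(<u_j, u_j>), so |<v, e_j>|^2 = <v, u_j>^2 / <u_j, u_j>.
Coefficients: <v, e_1> = 3/sqrt(5), <v, e_2> = -6/sqrt(4).
Square and sum: Σ |<v, e_j>|^2 = 54/5.
Compute ||v||^2 = v·v = 11.
Deficit = 11 − 54/5 = 1/5 ≥ 0, confirming Bessel's inequality. (The deficit equals ||v − Σ <v,e_j> e_j||^2, the squared distance from v to span{e_j}.)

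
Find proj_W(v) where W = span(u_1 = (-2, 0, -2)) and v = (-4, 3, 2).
proj_W(v) = (-1, 0, -1)

Set up U = [u_1 | ... | u_1] ∈ R^(3×1). The projector onto W = col(U) is P = U (U^T U)^(-1) U^T.
Compute U^T U =
  [8],
and U^T v = (4).
Solve U^T U · c = U^T v for the coefficients: c = (1/2). The projection is proj_W(v) = U c.
Check: (v - proj_W(v)) · u_1 = 0  (should be 0).
Result: proj_W(v) = (-1, 0, -1).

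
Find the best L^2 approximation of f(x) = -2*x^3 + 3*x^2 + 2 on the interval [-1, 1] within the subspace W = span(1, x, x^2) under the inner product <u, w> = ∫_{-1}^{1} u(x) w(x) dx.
g(x) = 3*x^2 - 6*x/5 + 2

The best approximation g ∈ W is the orthogonal projection of f onto W. Writing g = a_0 + a_1 x + a_2 x^2, the coefficients solve the normal equations G · a = b where
  G_{ij} = <φ_i, φ_j> and b_i = <f, φ_i>, with φ_0 = 1, φ_1 = x, φ_2 = x^2.
G =
  [2, 0, 2/3]
  [0, 2/3, 0]
  [2/3, 0, 2/5],
b = (6, -4/5, 38/15).
Solving gives a_0 = 2, a_1 = -6/5, a_2 = 3, so
  g(x) = 3*x^2 - 6*x/5 + 2.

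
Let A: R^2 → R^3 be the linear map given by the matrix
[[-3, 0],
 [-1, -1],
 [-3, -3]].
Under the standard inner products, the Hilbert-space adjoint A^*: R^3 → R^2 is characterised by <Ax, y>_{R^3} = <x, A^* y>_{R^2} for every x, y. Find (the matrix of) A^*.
A^* = A^T =
[[-3, -1, -3],
 [0, -1, -3]]

For real matrices with standard dot products, the defining identity <Ax, y> = <x, A^* y> gives (Ax)^T y = x^T (A^*) y, i.e. x^T A^T y = x^T (A^*) y. Since this holds for all x, y, we must have A^* = A^T. Therefore
A^* =
[[-3, -1, -3],
 [0, -1, -3]].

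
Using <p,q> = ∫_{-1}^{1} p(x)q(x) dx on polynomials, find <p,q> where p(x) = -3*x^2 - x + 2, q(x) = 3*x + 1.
<p,q> = 0

Expand the product: p(x)·q(x) = -9*x^3 - 6*x^2 + 5*x + 2.
∫_{-1}^{1} of each monomial x^k gives [2/(k+1) if k even, 0 if k odd]. Integrating term-by-term (or equivalently evaluating the antiderivative F(x) = -9*x^4/4 - 2*x^3 + 5*x^2/2 + 2*x at the endpoints):
  F(1) − F(−1) = 1/4 − (1/4) = 0.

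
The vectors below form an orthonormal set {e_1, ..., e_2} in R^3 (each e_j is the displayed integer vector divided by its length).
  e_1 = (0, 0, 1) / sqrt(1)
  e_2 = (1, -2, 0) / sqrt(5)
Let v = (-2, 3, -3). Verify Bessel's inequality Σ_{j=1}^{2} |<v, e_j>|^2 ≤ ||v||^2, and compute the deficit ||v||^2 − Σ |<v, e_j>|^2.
Σ |<v, e_j>|^2 = 109/5; ||v||^2 = 22; deficit = 1/5

Write each e_j = u_j / sqrt(<u_j, u_j>) where u_j is the displayed integer vector. Then <v, e_j> = <v, u_j> / sqrt(<u_j, u_j>), so |<v, e_j>|^2 = <v, u_j>^2 / <u_j, u_j>.
Coefficients: <v, e_1> = -3/sqrt(1), <v, e_2> = -8/sqrt(5).
Square and sum: Σ |<v, e_j>|^2 = 109/5.
Compute ||v||^2 = v·v = 22.
Deficit = 22 − 109/5 = 1/5 ≥ 0, confirming Bessel's inequality. (The deficit equals ||v − Σ <v,e_j> e_j||^2, the squared distance from v to span{e_j}.)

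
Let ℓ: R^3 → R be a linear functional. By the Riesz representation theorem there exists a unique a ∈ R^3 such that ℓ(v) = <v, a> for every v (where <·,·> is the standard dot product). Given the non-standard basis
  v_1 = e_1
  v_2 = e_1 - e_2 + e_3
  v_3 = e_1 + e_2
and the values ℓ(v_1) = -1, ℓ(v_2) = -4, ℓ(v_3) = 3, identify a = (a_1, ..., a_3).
a = (-1, 4, 1)

Write a = (a_1, ..., a_3) in the standard basis. For each basis vector v_i, ℓ(v_i) = <v_i, a> is a linear equation in the a_j's. Collect the n equations into a matrix system V a = ℓ, where row i of V is v_i (expressed in the standard basis). Since V is invertible (lower-triangular with 1s on the diagonal, up to permutation), solve by back-substitution:
  V =
[[1, 0, 0],
 [1, -1, 1],
 [1, 1, 0]]
  V a = (-1, -4, 3)
Solving gives a = (-1, 4, 1).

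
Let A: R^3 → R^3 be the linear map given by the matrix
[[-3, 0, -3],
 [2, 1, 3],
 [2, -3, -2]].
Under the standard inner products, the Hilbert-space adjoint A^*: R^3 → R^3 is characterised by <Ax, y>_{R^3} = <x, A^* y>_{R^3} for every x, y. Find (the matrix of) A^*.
A^* = A^T =
[[-3, 2, 2],
 [0, 1, -3],
 [-3, 3, -2]]

For real matrices with standard dot products, the defining identity <Ax, y> = <x, A^* y> gives (Ax)^T y = x^T (A^*) y, i.e. x^T A^T y = x^T (A^*) y. Since this holds for all x, y, we must have A^* = A^T. Therefore
A^* =
[[-3, 2, 2],
 [0, 1, -3],
 [-3, 3, -2]].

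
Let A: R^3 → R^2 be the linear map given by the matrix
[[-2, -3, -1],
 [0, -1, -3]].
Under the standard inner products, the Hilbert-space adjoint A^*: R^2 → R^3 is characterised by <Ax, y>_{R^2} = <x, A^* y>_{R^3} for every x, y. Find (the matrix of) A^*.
A^* = A^T =
[[-2, 0],
 [-3, -1],
 [-1, -3]]

For real matrices with standard dot products, the defining identity <Ax, y> = <x, A^* y> gives (Ax)^T y = x^T (A^*) y, i.e. x^T A^T y = x^T (A^*) y. Since this holds for all x, y, we must have A^* = A^T. Therefore
A^* =
[[-2, 0],
 [-3, -1],
 [-1, -3]].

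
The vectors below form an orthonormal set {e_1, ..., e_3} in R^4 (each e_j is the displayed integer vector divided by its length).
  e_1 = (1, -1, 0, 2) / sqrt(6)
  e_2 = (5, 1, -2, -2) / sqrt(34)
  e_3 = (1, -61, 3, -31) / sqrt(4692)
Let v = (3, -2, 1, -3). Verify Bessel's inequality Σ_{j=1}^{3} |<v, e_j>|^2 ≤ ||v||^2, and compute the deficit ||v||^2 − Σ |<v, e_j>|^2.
Σ |<v, e_j>|^2 = 1755/92; ||v||^2 = 23; deficit = 361/92

Write each e_j = u_j / sqrt(<u_j, u_j>) where u_j is the displayed integer vector. Then <v, e_j> = <v, u_j> / sqrt(<u_j, u_j>), so |<v, e_j>|^2 = <v, u_j>^2 / <u_j, u_j>.
Coefficients: <v, e_1> = -1/sqrt(6), <v, e_2> = 17/sqrt(34), <v, e_3> = 221/sqrt(4692).
Square and sum: Σ |<v, e_j>|^2 = 1755/92.
Compute ||v||^2 = v·v = 23.
Deficit = 23 − 1755/92 = 361/92 ≥ 0, confirming Bessel's inequality. (The deficit equals ||v − Σ <v,e_j> e_j||^2, the squared distance from v to span{e_j}.)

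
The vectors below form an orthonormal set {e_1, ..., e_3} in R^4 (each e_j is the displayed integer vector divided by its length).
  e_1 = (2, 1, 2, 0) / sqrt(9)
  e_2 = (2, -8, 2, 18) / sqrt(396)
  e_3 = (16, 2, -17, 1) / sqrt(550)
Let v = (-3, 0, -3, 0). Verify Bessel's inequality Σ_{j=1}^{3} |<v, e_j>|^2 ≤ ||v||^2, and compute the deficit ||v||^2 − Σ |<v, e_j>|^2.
Σ |<v, e_j>|^2 = 819/50; ||v||^2 = 18; deficit = 81/50

Write each e_j = u_j / sqrt(<u_j, u_j>) where u_j is the displayed integer vector. Then <v, e_j> = <v, u_j> / sqrt(<u_j, u_j>), so |<v, e_j>|^2 = <v, u_j>^2 / <u_j, u_j>.
Coefficients: <v, e_1> = -12/sqrt(9), <v, e_2> = -12/sqrt(396), <v, e_3> = 3/sqrt(550).
Square and sum: Σ |<v, e_j>|^2 = 819/50.
Compute ||v||^2 = v·v = 18.
Deficit = 18 − 819/50 = 81/50 ≥ 0, confirming Bessel's inequality. (The deficit equals ||v − Σ <v,e_j> e_j||^2, the squared distance from v to span{e_j}.)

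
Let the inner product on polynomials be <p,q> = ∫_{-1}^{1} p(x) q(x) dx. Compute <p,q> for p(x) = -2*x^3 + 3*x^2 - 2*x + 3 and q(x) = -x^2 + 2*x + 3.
<p,q> = 248/15

Expand the product: p(x)·q(x) = 2*x^5 - 7*x^4 + 2*x^3 + 2*x^2 + 9.
∫_{-1}^{1} of each monomial x^k gives [2/(k+1) if k even, 0 if k odd]. Integrating term-by-term (or equivalently evaluating the antiderivative F(x) = x^6/3 - 7*x^5/5 + x^4/2 + 2*x^3/3 + 9*x at the endpoints):
  F(1) − F(−1) = 91/10 − (-223/30) = 248/15.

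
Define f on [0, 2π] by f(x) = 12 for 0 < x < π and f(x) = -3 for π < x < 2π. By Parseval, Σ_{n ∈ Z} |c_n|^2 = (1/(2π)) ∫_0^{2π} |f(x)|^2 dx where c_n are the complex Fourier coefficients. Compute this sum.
Σ |c_n|^2 = 153/2

Parseval equates the L^2 energy of f (normalised by 1/(2π)) with the ℓ^2 sum of its Fourier coefficients: (1/(2π)) ∫_0^{2π} |f|^2 = Σ |c_n|^2.
Compute the left side: (1/(2π)) [∫_0^π 12^2 dx + ∫_π^{2π} (-3)^2 dx] = (1/(2π)) · (144π + 9π) = (144 + 9)/2 = 153/2.
So Σ_{n ∈ Z} |c_n|^2 = 153/2.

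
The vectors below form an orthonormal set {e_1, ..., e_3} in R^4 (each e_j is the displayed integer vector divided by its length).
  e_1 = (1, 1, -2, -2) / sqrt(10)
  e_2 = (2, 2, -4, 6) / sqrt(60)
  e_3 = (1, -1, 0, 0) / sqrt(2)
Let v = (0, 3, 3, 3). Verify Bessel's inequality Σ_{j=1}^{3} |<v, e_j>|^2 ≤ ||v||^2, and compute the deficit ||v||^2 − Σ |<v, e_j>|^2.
Σ |<v, e_j>|^2 = 15; ||v||^2 = 27; deficit = 12

Write each e_j = u_j / sqrt(<u_j, u_j>) where u_j is the displayed integer vector. Then <v, e_j> = <v, u_j> / sqrt(<u_j, u_j>), so |<v, e_j>|^2 = <v, u_j>^2 / <u_j, u_j>.
Coefficients: <v, e_1> = -9/sqrt(10), <v, e_2> = 12/sqrt(60), <v, e_3> = -3/sqrt(2).
Square and sum: Σ |<v, e_j>|^2 = 15.
Compute ||v||^2 = v·v = 27.
Deficit = 27 − 15 = 12 ≥ 0, confirming Bessel's inequality. (The deficit equals ||v − Σ <v,e_j> e_j||^2, the squared distance from v to span{e_j}.)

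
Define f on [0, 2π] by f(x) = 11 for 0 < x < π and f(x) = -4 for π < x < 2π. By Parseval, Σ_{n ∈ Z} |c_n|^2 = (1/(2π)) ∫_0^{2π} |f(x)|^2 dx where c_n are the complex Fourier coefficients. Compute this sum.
Σ |c_n|^2 = 137/2

Parseval equates the L^2 energy of f (normalised by 1/(2π)) with the ℓ^2 sum of its Fourier coefficients: (1/(2π)) ∫_0^{2π} |f|^2 = Σ |c_n|^2.
Compute the left side: (1/(2π)) [∫_0^π 11^2 dx + ∫_π^{2π} (-4)^2 dx] = (1/(2π)) · (121π + 16π) = (121 + 16)/2 = 137/2.
So Σ_{n ∈ Z} |c_n|^2 = 137/2.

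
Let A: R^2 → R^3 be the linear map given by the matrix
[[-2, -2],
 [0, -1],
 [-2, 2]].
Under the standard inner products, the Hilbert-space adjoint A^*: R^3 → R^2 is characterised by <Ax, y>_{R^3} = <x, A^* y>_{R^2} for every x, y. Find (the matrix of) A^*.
A^* = A^T =
[[-2, 0, -2],
 [-2, -1, 2]]

For real matrices with standard dot products, the defining identity <Ax, y> = <x, A^* y> gives (Ax)^T y = x^T (A^*) y, i.e. x^T A^T y = x^T (A^*) y. Since this holds for all x, y, we must have A^* = A^T. Therefore
A^* =
[[-2, 0, -2],
 [-2, -1, 2]].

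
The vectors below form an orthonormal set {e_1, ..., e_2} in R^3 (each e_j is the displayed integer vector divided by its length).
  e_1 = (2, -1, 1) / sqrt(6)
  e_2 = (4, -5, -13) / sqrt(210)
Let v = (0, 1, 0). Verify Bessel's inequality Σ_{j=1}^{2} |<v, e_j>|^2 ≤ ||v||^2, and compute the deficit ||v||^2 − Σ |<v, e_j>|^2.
Σ |<v, e_j>|^2 = 2/7; ||v||^2 = 1; deficit = 5/7

Write each e_j = u_j / sqrt(<u_j, u_j>) where u_j is the displayed integer vector. Then <v, e_j> = <v, u_j> / sqrt(<u_j, u_j>), so |<v, e_j>|^2 = <v, u_j>^2 / <u_j, u_j>.
Coefficients: <v, e_1> = -1/sqrt(6), <v, e_2> = -5/sqrt(210).
Square and sum: Σ |<v, e_j>|^2 = 2/7.
Compute ||v||^2 = v·v = 1.
Deficit = 1 − 2/7 = 5/7 ≥ 0, confirming Bessel's inequality. (The deficit equals ||v − Σ <v,e_j> e_j||^2, the squared distance from v to span{e_j}.)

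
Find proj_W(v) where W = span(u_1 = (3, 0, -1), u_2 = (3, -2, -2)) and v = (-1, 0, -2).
proj_W(v) = (-3/7, -6/7, -2/7)

Set up U = [u_1 | ... | u_2] ∈ R^(3×2). The projector onto W = col(U) is P = U (U^T U)^(-1) U^T.
Compute U^T U =
  [10, 11]
  [11, 17],
and U^T v = (-1, 1).
Solve U^T U · c = U^T v for the coefficients: c = (-4/7, 3/7). The projection is proj_W(v) = U c.
Check: (v - proj_W(v)) · u_1 = 0  (should be 0).
Check: (v - proj_W(v)) · u_2 = 0  (should be 0).
Result: proj_W(v) = (-3/7, -6/7, -2/7).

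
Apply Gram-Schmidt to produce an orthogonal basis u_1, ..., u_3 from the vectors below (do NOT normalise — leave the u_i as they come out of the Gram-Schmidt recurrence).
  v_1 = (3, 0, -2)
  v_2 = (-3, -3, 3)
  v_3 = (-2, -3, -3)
Orthogonal basis:
  u_1 = (3, 0, -2)
  u_2 = (6/13, -3, 9/13)
  u_3 = (-16/7, -8/7, -24/7)

Apply the Gram-Schmidt recurrence
  u_1 = v_1
  u_i = v_i − Σ_{j<i} ((v_i · u_j) / (u_j · u_j)) · u_j.

Step by step this gives:
  u_1 = (3, 0, -2)
  u_2 = (6/13, -3, 9/13)
  u_3 = (-16/7, -8/7, -24/7)

Orthogonality check:
  u_2 · u_1 = 0 (should be 0)
  u_3 · u_1 = 0 (should be 0)
  u_3 · u_2 = 0 (should be 0)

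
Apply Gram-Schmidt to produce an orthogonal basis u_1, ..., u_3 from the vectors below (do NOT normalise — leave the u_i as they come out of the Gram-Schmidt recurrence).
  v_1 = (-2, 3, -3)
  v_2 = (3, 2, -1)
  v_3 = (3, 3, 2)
Orthogonal basis:
  u_1 = (-2, 3, -3)
  u_2 = (36/11, 35/22, -13/22)
  u_3 = (-150/299, 550/299, 50/23)

Apply the Gram-Schmidt recurrence
  u_1 = v_1
  u_i = v_i − Σ_{j<i} ((v_i · u_j) / (u_j · u_j)) · u_j.

Step by step this gives:
  u_1 = (-2, 3, -3)
  u_2 = (36/11, 35/22, -13/22)
  u_3 = (-150/299, 550/299, 50/23)

Orthogonality check:
  u_2 · u_1 = 0 (should be 0)
  u_3 · u_1 = 0 (should be 0)
  u_3 · u_2 = 0 (should be 0)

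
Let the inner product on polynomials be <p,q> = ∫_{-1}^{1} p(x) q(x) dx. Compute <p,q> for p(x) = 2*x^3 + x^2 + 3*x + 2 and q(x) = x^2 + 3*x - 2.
<p,q> = 4/5

Expand the product: p(x)·q(x) = 2*x^5 + 7*x^4 + 2*x^3 + 9*x^2 - 4.
∫_{-1}^{1} of each monomial x^k gives [2/(k+1) if k even, 0 if k odd]. Integrating term-by-term (or equivalently evaluating the antiderivative F(x) = x^6/3 + 7*x^5/5 + x^4/2 + 3*x^3 - 4*x at the endpoints):
  F(1) − F(−1) = 37/30 − (13/30) = 4/5.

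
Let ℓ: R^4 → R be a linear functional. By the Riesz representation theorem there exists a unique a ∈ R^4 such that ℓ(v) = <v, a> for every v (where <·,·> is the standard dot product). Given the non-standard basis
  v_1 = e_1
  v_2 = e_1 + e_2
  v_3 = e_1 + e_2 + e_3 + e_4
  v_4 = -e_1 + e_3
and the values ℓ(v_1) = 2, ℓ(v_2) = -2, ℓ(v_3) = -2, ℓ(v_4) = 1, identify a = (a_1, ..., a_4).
a = (2, -4, 3, -3)

Write a = (a_1, ..., a_4) in the standard basis. For each basis vector v_i, ℓ(v_i) = <v_i, a> is a linear equation in the a_j's. Collect the n equations into a matrix system V a = ℓ, where row i of V is v_i (expressed in the standard basis). Since V is invertible (lower-triangular with 1s on the diagonal, up to permutation), solve by back-substitution:
  V =
[[1, 0, 0, 0],
 [1, 1, 0, 0],
 [1, 1, 1, 1],
 [-1, 0, 1, 0]]
  V a = (2, -2, -2, 1)
Solving gives a = (2, -4, 3, -3).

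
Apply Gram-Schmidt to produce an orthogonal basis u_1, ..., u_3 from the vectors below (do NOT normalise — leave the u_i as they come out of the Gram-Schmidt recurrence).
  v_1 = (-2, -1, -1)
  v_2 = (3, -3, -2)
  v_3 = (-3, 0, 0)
Orthogonal basis:
  u_1 = (-2, -1, -1)
  u_2 = (8/3, -19/6, -13/6)
  u_3 = (-3/131, -21/131, 27/131)

Apply the Gram-Schmidt recurrence
  u_1 = v_1
  u_i = v_i − Σ_{j<i} ((v_i · u_j) / (u_j · u_j)) · u_j.

Step by step this gives:
  u_1 = (-2, -1, -1)
  u_2 = (8/3, -19/6, -13/6)
  u_3 = (-3/131, -21/131, 27/131)

Orthogonality check:
  u_2 · u_1 = 0 (should be 0)
  u_3 · u_1 = 0 (should be 0)
  u_3 · u_2 = 0 (should be 0)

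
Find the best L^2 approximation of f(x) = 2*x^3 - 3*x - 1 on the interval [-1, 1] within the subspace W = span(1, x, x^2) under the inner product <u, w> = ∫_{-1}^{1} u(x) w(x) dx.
g(x) = -9*x/5 - 1

The best approximation g ∈ W is the orthogonal projection of f onto W. Writing g = a_0 + a_1 x + a_2 x^2, the coefficients solve the normal equations G · a = b where
  G_{ij} = <φ_i, φ_j> and b_i = <f, φ_i>, with φ_0 = 1, φ_1 = x, φ_2 = x^2.
G =
  [2, 0, 2/3]
  [0, 2/3, 0]
  [2/3, 0, 2/5],
b = (-2, -6/5, -2/3).
Solving gives a_0 = -1, a_1 = -9/5, a_2 = 0, so
  g(x) = -9*x/5 - 1.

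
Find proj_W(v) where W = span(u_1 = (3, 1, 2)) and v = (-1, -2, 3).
proj_W(v) = (3/14, 1/14, 1/7)

Set up U = [u_1 | ... | u_1] ∈ R^(3×1). The projector onto W = col(U) is P = U (U^T U)^(-1) U^T.
Compute U^T U =
  [14],
and U^T v = (1).
Solve U^T U · c = U^T v for the coefficients: c = (1/14). The projection is proj_W(v) = U c.
Check: (v - proj_W(v)) · u_1 = 0  (should be 0).
Result: proj_W(v) = (3/14, 1/14, 1/7).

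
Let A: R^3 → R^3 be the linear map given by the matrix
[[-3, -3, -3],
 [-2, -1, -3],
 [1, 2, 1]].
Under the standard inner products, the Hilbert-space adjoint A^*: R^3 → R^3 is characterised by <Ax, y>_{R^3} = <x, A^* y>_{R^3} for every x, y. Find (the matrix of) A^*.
A^* = A^T =
[[-3, -2, 1],
 [-3, -1, 2],
 [-3, -3, 1]]

For real matrices with standard dot products, the defining identity <Ax, y> = <x, A^* y> gives (Ax)^T y = x^T (A^*) y, i.e. x^T A^T y = x^T (A^*) y. Since this holds for all x, y, we must have A^* = A^T. Therefore
A^* =
[[-3, -2, 1],
 [-3, -1, 2],
 [-3, -3, 1]].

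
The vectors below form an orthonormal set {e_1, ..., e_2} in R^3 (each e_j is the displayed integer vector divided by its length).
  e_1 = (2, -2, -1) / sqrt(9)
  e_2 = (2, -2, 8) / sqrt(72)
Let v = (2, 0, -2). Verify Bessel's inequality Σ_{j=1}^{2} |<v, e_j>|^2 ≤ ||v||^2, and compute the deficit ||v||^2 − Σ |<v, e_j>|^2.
Σ |<v, e_j>|^2 = 6; ||v||^2 = 8; deficit = 2

Write each e_j = u_j / sqrt(<u_j, u_j>) where u_j is the displayed integer vector. Then <v, e_j> = <v, u_j> / sqrt(<u_j, u_j>), so |<v, e_j>|^2 = <v, u_j>^2 / <u_j, u_j>.
Coefficients: <v, e_1> = 6/sqrt(9), <v, e_2> = -12/sqrt(72).
Square and sum: Σ |<v, e_j>|^2 = 6.
Compute ||v||^2 = v·v = 8.
Deficit = 8 − 6 = 2 ≥ 0, confirming Bessel's inequality. (The deficit equals ||v − Σ <v,e_j> e_j||^2, the squared distance from v to span{e_j}.)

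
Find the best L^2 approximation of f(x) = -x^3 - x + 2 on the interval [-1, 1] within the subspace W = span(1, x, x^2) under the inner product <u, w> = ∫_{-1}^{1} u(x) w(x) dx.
g(x) = 2 - 8*x/5

The best approximation g ∈ W is the orthogonal projection of f onto W. Writing g = a_0 + a_1 x + a_2 x^2, the coefficients solve the normal equations G · a = b where
  G_{ij} = <φ_i, φ_j> and b_i = <f, φ_i>, with φ_0 = 1, φ_1 = x, φ_2 = x^2.
G =
  [2, 0, 2/3]
  [0, 2/3, 0]
  [2/3, 0, 2/5],
b = (4, -16/15, 4/3).
Solving gives a_0 = 2, a_1 = -8/5, a_2 = 0, so
  g(x) = 2 - 8*x/5.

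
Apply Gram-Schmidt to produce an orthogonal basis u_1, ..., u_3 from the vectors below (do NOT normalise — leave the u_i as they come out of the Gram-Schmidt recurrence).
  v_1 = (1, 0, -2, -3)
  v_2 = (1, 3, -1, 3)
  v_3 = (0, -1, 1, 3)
Orthogonal basis:
  u_1 = (1, 0, -2, -3)
  u_2 = (10/7, 3, -13/7, 12/7)
  u_3 = (93/122, -64/61, -33/61, 75/122)

Apply the Gram-Schmidt recurrence
  u_1 = v_1
  u_i = v_i − Σ_{j<i} ((v_i · u_j) / (u_j · u_j)) · u_j.

Step by step this gives:
  u_1 = (1, 0, -2, -3)
  u_2 = (10/7, 3, -13/7, 12/7)
  u_3 = (93/122, -64/61, -33/61, 75/122)

Orthogonality check:
  u_2 · u_1 = 0 (should be 0)
  u_3 · u_1 = 0 (should be 0)
  u_3 · u_2 = 0 (should be 0)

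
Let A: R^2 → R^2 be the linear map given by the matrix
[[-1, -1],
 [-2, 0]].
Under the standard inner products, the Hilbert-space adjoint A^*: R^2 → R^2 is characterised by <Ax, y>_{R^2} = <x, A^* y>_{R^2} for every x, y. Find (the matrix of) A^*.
A^* = A^T =
[[-1, -2],
 [-1, 0]]

For real matrices with standard dot products, the defining identity <Ax, y> = <x, A^* y> gives (Ax)^T y = x^T (A^*) y, i.e. x^T A^T y = x^T (A^*) y. Since this holds for all x, y, we must have A^* = A^T. Therefore
A^* =
[[-1, -2],
 [-1, 0]].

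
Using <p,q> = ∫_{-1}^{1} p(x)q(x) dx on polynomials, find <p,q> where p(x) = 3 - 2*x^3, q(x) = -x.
<p,q> = 4/5

Expand the product: p(x)·q(x) = 2*x^4 - 3*x.
∫_{-1}^{1} of each monomial x^k gives [2/(k+1) if k even, 0 if k odd]. Integrating term-by-term (or equivalently evaluating the antiderivative F(x) = 2*x^5/5 - 3*x^2/2 at the endpoints):
  F(1) − F(−1) = -11/10 − (-19/10) = 4/5.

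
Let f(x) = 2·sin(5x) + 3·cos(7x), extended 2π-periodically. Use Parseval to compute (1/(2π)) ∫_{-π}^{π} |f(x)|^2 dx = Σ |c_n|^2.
Σ |c_n|^2 = 13/2

Expand |f|^2 and use orthogonality of {sin(nx), cos(mx)} on [-π, π]:
  ∫_{-π}^{π} sin(nx)^2 dx = π, ∫ cos(mx)^2 dx = π, and cross terms integrate to 0.
So ∫_{-π}^{π} f(x)^2 dx = 2^2 · π + 3^2 · π = (4 + 9)π.
Divide by 2π: (4 + 9)/2 = 13/2.
By Parseval, this equals Σ |c_n|^2.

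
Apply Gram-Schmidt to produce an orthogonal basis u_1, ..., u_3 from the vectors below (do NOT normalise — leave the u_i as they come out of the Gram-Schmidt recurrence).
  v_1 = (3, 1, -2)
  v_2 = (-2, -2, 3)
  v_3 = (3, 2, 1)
Orthogonal basis:
  u_1 = (3, 1, -2)
  u_2 = (1, -1, 1)
  u_3 = (17/42, 85/42, 34/21)

Apply the Gram-Schmidt recurrence
  u_1 = v_1
  u_i = v_i − Σ_{j<i} ((v_i · u_j) / (u_j · u_j)) · u_j.

Step by step this gives:
  u_1 = (3, 1, -2)
  u_2 = (1, -1, 1)
  u_3 = (17/42, 85/42, 34/21)

Orthogonality check:
  u_2 · u_1 = 0 (should be 0)
  u_3 · u_1 = 0 (should be 0)
  u_3 · u_2 = 0 (should be 0)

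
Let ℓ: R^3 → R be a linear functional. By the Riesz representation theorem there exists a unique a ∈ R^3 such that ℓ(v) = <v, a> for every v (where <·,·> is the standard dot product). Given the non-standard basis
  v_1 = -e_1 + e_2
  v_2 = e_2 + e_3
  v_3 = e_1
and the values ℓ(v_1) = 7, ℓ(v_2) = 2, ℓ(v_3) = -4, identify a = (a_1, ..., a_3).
a = (-4, 3, -1)

Write a = (a_1, ..., a_3) in the standard basis. For each basis vector v_i, ℓ(v_i) = <v_i, a> is a linear equation in the a_j's. Collect the n equations into a matrix system V a = ℓ, where row i of V is v_i (expressed in the standard basis). Since V is invertible (lower-triangular with 1s on the diagonal, up to permutation), solve by back-substitution:
  V =
[[-1, 1, 0],
 [0, 1, 1],
 [1, 0, 0]]
  V a = (7, 2, -4)
Solving gives a = (-4, 3, -1).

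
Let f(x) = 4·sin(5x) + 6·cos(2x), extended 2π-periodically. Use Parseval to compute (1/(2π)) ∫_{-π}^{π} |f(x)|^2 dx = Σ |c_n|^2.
Σ |c_n|^2 = 26

Expand |f|^2 and use orthogonality of {sin(nx), cos(mx)} on [-π, π]:
  ∫_{-π}^{π} sin(nx)^2 dx = π, ∫ cos(mx)^2 dx = π, and cross terms integrate to 0.
So ∫_{-π}^{π} f(x)^2 dx = 4^2 · π + 6^2 · π = (16 + 36)π.
Divide by 2π: (16 + 36)/2 = 26.
By Parseval, this equals Σ |c_n|^2.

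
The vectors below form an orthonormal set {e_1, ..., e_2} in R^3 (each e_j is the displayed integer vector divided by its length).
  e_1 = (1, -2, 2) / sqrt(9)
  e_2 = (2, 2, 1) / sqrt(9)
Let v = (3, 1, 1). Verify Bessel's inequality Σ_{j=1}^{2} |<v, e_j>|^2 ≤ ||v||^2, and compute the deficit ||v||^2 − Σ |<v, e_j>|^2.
Σ |<v, e_j>|^2 = 10; ||v||^2 = 11; deficit = 1

Write each e_j = u_j / sqrt(<u_j, u_j>) where u_j is the displayed integer vector. Then <v, e_j> = <v, u_j> / sqrt(<u_j, u_j>), so |<v, e_j>|^2 = <v, u_j>^2 / <u_j, u_j>.
Coefficients: <v, e_1> = 3/sqrt(9), <v, e_2> = 9/sqrt(9).
Square and sum: Σ |<v, e_j>|^2 = 10.
Compute ||v||^2 = v·v = 11.
Deficit = 11 − 10 = 1 ≥ 0, confirming Bessel's inequality. (The deficit equals ||v − Σ <v,e_j> e_j||^2, the squared distance from v to span{e_j}.)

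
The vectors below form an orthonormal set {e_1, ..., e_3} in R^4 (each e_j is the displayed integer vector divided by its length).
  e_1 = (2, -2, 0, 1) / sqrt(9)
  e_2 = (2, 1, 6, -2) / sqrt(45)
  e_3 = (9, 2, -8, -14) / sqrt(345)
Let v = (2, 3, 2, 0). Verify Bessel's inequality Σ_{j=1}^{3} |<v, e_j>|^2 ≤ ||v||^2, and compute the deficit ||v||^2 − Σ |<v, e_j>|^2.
Σ |<v, e_j>|^2 = 199/23; ||v||^2 = 17; deficit = 192/23

Write each e_j = u_j / sqrt(<u_j, u_j>) where u_j is the displayed integer vector. Then <v, e_j> = <v, u_j> / sqrt(<u_j, u_j>), so |<v, e_j>|^2 = <v, u_j>^2 / <u_j, u_j>.
Coefficients: <v, e_1> = -2/sqrt(9), <v, e_2> = 19/sqrt(45), <v, e_3> = 8/sqrt(345).
Square and sum: Σ |<v, e_j>|^2 = 199/23.
Compute ||v||^2 = v·v = 17.
Deficit = 17 − 199/23 = 192/23 ≥ 0, confirming Bessel's inequality. (The deficit equals ||v − Σ <v,e_j> e_j||^2, the squared distance from v to span{e_j}.)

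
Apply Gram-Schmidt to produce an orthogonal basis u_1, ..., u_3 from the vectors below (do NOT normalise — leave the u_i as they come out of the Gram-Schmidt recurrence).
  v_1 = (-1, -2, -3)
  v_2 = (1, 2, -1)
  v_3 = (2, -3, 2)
Orthogonal basis:
  u_1 = (-1, -2, -3)
  u_2 = (6/7, 12/7, -10/7)
  u_3 = (14/5, -7/5, 0)

Apply the Gram-Schmidt recurrence
  u_1 = v_1
  u_i = v_i − Σ_{j<i} ((v_i · u_j) / (u_j · u_j)) · u_j.

Step by step this gives:
  u_1 = (-1, -2, -3)
  u_2 = (6/7, 12/7, -10/7)
  u_3 = (14/5, -7/5, 0)

Orthogonality check:
  u_2 · u_1 = 0 (should be 0)
  u_3 · u_1 = 0 (should be 0)
  u_3 · u_2 = 0 (should be 0)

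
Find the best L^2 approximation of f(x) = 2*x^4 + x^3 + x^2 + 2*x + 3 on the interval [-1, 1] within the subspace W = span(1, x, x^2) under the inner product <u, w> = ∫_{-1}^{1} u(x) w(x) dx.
g(x) = 19*x^2/7 + 13*x/5 + 99/35

The best approximation g ∈ W is the orthogonal projection of f onto W. Writing g = a_0 + a_1 x + a_2 x^2, the coefficients solve the normal equations G · a = b where
  G_{ij} = <φ_i, φ_j> and b_i = <f, φ_i>, with φ_0 = 1, φ_1 = x, φ_2 = x^2.
G =
  [2, 0, 2/3]
  [0, 2/3, 0]
  [2/3, 0, 2/5],
b = (112/15, 26/15, 104/35).
Solving gives a_0 = 99/35, a_1 = 13/5, a_2 = 19/7, so
  g(x) = 19*x^2/7 + 13*x/5 + 99/35.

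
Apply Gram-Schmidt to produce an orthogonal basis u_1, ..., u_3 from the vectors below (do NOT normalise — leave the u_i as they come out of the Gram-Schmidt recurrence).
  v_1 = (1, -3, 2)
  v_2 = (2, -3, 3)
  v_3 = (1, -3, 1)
Orthogonal basis:
  u_1 = (1, -3, 2)
  u_2 = (11/14, 9/14, 4/7)
  u_3 = (9/19, -3/19, -9/19)

Apply the Gram-Schmidt recurrence
  u_1 = v_1
  u_i = v_i − Σ_{j<i} ((v_i · u_j) / (u_j · u_j)) · u_j.

Step by step this gives:
  u_1 = (1, -3, 2)
  u_2 = (11/14, 9/14, 4/7)
  u_3 = (9/19, -3/19, -9/19)

Orthogonality check:
  u_2 · u_1 = 0 (should be 0)
  u_3 · u_1 = 0 (should be 0)
  u_3 · u_2 = 0 (should be 0)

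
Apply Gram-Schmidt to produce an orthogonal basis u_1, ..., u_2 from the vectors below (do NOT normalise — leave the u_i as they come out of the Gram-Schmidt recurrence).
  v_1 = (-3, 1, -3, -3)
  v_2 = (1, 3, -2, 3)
Orthogonal basis:
  u_1 = (-3, 1, -3, -3)
  u_2 = (19/28, 87/28, -65/28, 75/28)

Apply the Gram-Schmidt recurrence
  u_1 = v_1
  u_i = v_i − Σ_{j<i} ((v_i · u_j) / (u_j · u_j)) · u_j.

Step by step this gives:
  u_1 = (-3, 1, -3, -3)
  u_2 = (19/28, 87/28, -65/28, 75/28)

Orthogonality check:
  u_2 · u_1 = 0 (should be 0)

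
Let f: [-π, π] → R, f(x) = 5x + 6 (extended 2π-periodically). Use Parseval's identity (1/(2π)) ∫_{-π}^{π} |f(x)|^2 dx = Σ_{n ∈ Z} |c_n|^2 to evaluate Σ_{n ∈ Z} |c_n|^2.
Σ |c_n|^2 = 25π^2/3 + 36

Expand and integrate term by term over [-π, π]:
  ∫ (5x)^2 dx = 25·(2π^3/3); ∫ 2·5·(6)·x dx = 0 (odd integrand); ∫ 6^2 dx = 36·2π.
So (1/(2π)) ∫_{-π}^{π} (5x + 6)^2 dx = 25π^2/3 + 36 = 25π^2/3 + 36.
Parseval ⇒ Σ |c_n|^2 = 25π^2/3 + 36.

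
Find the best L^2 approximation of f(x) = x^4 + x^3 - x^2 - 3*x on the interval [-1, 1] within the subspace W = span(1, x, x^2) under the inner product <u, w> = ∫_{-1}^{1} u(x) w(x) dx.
g(x) = -x^2/7 - 12*x/5 - 3/35

The best approximation g ∈ W is the orthogonal projection of f onto W. Writing g = a_0 + a_1 x + a_2 x^2, the coefficients solve the normal equations G · a = b where
  G_{ij} = <φ_i, φ_j> and b_i = <f, φ_i>, with φ_0 = 1, φ_1 = x, φ_2 = x^2.
G =
  [2, 0, 2/3]
  [0, 2/3, 0]
  [2/3, 0, 2/5],
b = (-4/15, -8/5, -4/35).
Solving gives a_0 = -3/35, a_1 = -12/5, a_2 = -1/7, so
  g(x) = -x^2/7 - 12*x/5 - 3/35.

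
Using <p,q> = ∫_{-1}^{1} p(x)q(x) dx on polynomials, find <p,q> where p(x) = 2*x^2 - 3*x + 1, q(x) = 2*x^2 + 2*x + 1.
<p,q> = 34/15

Expand the product: p(x)·q(x) = 4*x^4 - 2*x^3 - 2*x^2 - x + 1.
∫_{-1}^{1} of each monomial x^k gives [2/(k+1) if k even, 0 if k odd]. Integrating term-by-term (or equivalently evaluating the antiderivative F(x) = 4*x^5/5 - x^4/2 - 2*x^3/3 - x^2/2 + x at the endpoints):
  F(1) − F(−1) = 2/15 − (-32/15) = 34/15.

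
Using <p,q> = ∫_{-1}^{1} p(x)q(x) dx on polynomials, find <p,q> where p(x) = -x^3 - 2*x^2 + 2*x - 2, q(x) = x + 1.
<p,q> = -22/5

Expand the product: p(x)·q(x) = -x^4 - 3*x^3 - 2.
∫_{-1}^{1} of each monomial x^k gives [2/(k+1) if k even, 0 if k odd]. Integrating term-by-term (or equivalently evaluating the antiderivative F(x) = -x^5/5 - 3*x^4/4 - 2*x at the endpoints):
  F(1) − F(−1) = -59/20 − (29/20) = -22/5.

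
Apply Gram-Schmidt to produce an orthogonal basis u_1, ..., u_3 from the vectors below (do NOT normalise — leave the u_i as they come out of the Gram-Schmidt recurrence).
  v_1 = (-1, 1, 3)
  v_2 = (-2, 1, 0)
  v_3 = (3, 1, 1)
Orthogonal basis:
  u_1 = (-1, 1, 3)
  u_2 = (-19/11, 8/11, -9/11)
  u_3 = (21/23, 42/23, -7/23)

Apply the Gram-Schmidt recurrence
  u_1 = v_1
  u_i = v_i − Σ_{j<i} ((v_i · u_j) / (u_j · u_j)) · u_j.

Step by step this gives:
  u_1 = (-1, 1, 3)
  u_2 = (-19/11, 8/11, -9/11)
  u_3 = (21/23, 42/23, -7/23)

Orthogonality check:
  u_2 · u_1 = 0 (should be 0)
  u_3 · u_1 = 0 (should be 0)
  u_3 · u_2 = 0 (should be 0)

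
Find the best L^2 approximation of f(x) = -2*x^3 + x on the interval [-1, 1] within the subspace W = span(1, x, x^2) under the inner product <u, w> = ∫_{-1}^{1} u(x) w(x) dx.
g(x) = -x/5

The best approximation g ∈ W is the orthogonal projection of f onto W. Writing g = a_0 + a_1 x + a_2 x^2, the coefficients solve the normal equations G · a = b where
  G_{ij} = <φ_i, φ_j> and b_i = <f, φ_i>, with φ_0 = 1, φ_1 = x, φ_2 = x^2.
G =
  [2, 0, 2/3]
  [0, 2/3, 0]
  [2/3, 0, 2/5],
b = (0, -2/15, 0).
Solving gives a_0 = 0, a_1 = -1/5, a_2 = 0, so
  g(x) = -x/5.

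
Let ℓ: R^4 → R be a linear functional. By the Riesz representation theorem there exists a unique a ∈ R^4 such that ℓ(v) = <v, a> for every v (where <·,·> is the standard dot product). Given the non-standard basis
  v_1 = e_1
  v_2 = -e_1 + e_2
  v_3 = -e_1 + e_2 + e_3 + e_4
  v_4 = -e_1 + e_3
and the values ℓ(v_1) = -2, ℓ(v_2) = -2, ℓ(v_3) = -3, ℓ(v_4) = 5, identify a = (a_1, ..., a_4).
a = (-2, -4, 3, -4)

Write a = (a_1, ..., a_4) in the standard basis. For each basis vector v_i, ℓ(v_i) = <v_i, a> is a linear equation in the a_j's. Collect the n equations into a matrix system V a = ℓ, where row i of V is v_i (expressed in the standard basis). Since V is invertible (lower-triangular with 1s on the diagonal, up to permutation), solve by back-substitution:
  V =
[[1, 0, 0, 0],
 [-1, 1, 0, 0],
 [-1, 1, 1, 1],
 [-1, 0, 1, 0]]
  V a = (-2, -2, -3, 5)
Solving gives a = (-2, -4, 3, -4).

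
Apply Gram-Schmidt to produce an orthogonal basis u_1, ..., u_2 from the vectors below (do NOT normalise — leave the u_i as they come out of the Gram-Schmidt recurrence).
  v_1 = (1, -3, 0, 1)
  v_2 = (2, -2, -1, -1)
Orthogonal basis:
  u_1 = (1, -3, 0, 1)
  u_2 = (15/11, -1/11, -1, -18/11)

Apply the Gram-Schmidt recurrence
  u_1 = v_1
  u_i = v_i − Σ_{j<i} ((v_i · u_j) / (u_j · u_j)) · u_j.

Step by step this gives:
  u_1 = (1, -3, 0, 1)
  u_2 = (15/11, -1/11, -1, -18/11)

Orthogonality check:
  u_2 · u_1 = 0 (should be 0)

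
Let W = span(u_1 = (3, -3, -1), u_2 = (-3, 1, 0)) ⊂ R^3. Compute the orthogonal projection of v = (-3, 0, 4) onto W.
proj_W(v) = (-111/46, 81/46, 11/23)

Set up U = [u_1 | ... | u_2] ∈ R^(3×2). The projector onto W = col(U) is P = U (U^T U)^(-1) U^T.
Compute U^T U =
  [19, -12]
  [-12, 10],
and U^T v = (-13, 9).
Solve U^T U · c = U^T v for the coefficients: c = (-11/23, 15/46). The projection is proj_W(v) = U c.
Check: (v - proj_W(v)) · u_1 = 0  (should be 0).
Check: (v - proj_W(v)) · u_2 = 0  (should be 0).
Result: proj_W(v) = (-111/46, 81/46, 11/23).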